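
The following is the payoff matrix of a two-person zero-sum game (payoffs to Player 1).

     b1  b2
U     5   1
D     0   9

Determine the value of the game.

Row minima: U → 1, D → 0; maximin = 1.
Column maxima: b1 → 5, b2 → 9; minimax = 5.
1 ≠ 5, so there is no saddle point; optimal play is mixed.
Let Player 1 play U with probability p. Expected payoff against b1: 5p + 0(1−p) = 5p; against b2: 1p + 9(1−p) = −8p + 9.
Setting these equal: 5p = −8p + 9 ⇒ 13p = 9 ⇒ p = 9/13, and the value is (5)·(9/13) = 45/13.
For Player 2: with q = P(b1), equating U's and D's payoffs gives 4q + 1 = −9q + 9 ⇒ q = 8/13.

45/13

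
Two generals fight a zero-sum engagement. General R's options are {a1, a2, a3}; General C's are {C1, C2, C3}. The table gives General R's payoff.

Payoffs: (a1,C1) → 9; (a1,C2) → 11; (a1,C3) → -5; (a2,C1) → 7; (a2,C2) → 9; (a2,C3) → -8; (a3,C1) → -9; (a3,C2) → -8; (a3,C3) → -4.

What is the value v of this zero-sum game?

Row minima: a1 → -5, a2 → -8, a3 → -9; maximin = -5.
Column maxima: C1 → 9, C2 → 11, C3 → -4; minimax = -4.
-5 ≠ -4, so there is no saddle point; optimal play is mixed.
a2 is strictly dominated by a1, so General R never plays it.
C2 is strictly dominated by C1 (it gives General R strictly more in every row), so General C never plays it.
On the remaining 2×2 (a1, a3 vs C1, C3):
Let General R play a1 with probability p. Expected payoff against C1: 9p + (-9)(1−p) = 18p − 9; against C3: (-5)p + (-4)(1−p) = −p − 4.
Setting these equal: 18p − 9 = −p − 4 ⇒ 19p = 5 ⇒ p = 5/19, and the value is (18)·(5/19) − 9 = -81/19.
For General C: with q = P(C1), equating a1's and a3's payoffs gives 14q − 5 = −5q − 4 ⇒ q = 1/19.

-81/19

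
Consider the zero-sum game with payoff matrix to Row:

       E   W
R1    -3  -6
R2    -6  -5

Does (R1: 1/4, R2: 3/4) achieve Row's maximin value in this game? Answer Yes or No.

Against E this mix gives (1/4)·(-3) + (3/4)·(-6) = -21/4.
Against W this mix gives (1/4)·(-6) + (3/4)·(-5) = -21/4.
All of Column's active replies (E, W) yield -21/4, and no column does worse for Row. The mix makes Column indifferent and guarantees -21/4, so it is optimal.

Yes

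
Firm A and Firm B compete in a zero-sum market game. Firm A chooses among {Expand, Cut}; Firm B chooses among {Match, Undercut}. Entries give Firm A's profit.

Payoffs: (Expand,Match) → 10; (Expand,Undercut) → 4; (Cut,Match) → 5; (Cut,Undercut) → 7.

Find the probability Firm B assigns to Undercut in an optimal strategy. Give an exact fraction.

Row minima: Expand → 4, Cut → 5; maximin = 5.
Column maxima: Match → 10, Undercut → 7; minimax = 7.
5 ≠ 7, so there is no saddle point; optimal play is mixed.
Let Firm A play Expand with probability p. Expected payoff against Match: 10p + 5(1−p) = 5p + 5; against Undercut: 4p + 7(1−p) = −3p + 7.
Setting these equal: 5p + 5 = −3p + 7 ⇒ 8p = 2 ⇒ p = 1/4, and the value is (5)·(1/4) + 5 = 25/4.
For Firm B: with q = P(Match), equating Expand's and Cut's payoffs gives 6q + 4 = −2q + 7 ⇒ q = 3/8.

5/8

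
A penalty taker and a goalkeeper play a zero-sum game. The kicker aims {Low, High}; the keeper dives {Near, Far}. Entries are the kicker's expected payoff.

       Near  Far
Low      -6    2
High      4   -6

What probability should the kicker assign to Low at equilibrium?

5/9

Row minima: Low → -6, High → -6; maximin = -6.
Column maxima: Near → 4, Far → 2; minimax = 2.
-6 ≠ 2, so there is no saddle point; optimal play is mixed.
Let the kicker play Low with probability p. Expected payoff against Near: (-6)p + 4(1−p) = −10p + 4; against Far: 2p + (-6)(1−p) = 8p − 6.
Setting these equal: −10p + 4 = 8p − 6 ⇒ −18p = -10 ⇒ p = 5/9, and the value is (-10)·(5/9) + 4 = -14/9.
For the keeper: with q = P(Near), equating Low's and High's payoffs gives −8q + 2 = 10q − 6 ⇒ q = 4/9.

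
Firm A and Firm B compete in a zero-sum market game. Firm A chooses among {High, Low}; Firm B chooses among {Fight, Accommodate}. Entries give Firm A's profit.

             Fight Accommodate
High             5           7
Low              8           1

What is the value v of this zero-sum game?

Row minima: High → 5, Low → 1; maximin = 5.
Column maxima: Fight → 8, Accommodate → 7; minimax = 7.
5 ≠ 7, so there is no saddle point; optimal play is mixed.
Let Firm A play High with probability p. Expected payoff against Fight: 5p + 8(1−p) = −3p + 8; against Accommodate: 7p + 1(1−p) = 6p + 1.
Setting these equal: −3p + 8 = 6p + 1 ⇒ −9p = -7 ⇒ p = 7/9, and the value is (-3)·(7/9) + 8 = 17/3.
For Firm B: with q = P(Fight), equating High's and Low's payoffs gives −2q + 7 = 7q + 1 ⇒ q = 2/3.

17/3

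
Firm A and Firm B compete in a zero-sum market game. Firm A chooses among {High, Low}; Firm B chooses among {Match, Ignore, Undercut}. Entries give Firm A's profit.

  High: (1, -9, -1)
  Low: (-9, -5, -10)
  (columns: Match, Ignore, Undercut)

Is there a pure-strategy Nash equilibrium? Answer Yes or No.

No

Row minima: High → -9, Low → -10; maximin = -9.
Column maxima: Match → 1, Ignore → -5, Undercut → -1; minimax = -5.
-9 ≠ -5, so no pure-strategy equilibrium exists.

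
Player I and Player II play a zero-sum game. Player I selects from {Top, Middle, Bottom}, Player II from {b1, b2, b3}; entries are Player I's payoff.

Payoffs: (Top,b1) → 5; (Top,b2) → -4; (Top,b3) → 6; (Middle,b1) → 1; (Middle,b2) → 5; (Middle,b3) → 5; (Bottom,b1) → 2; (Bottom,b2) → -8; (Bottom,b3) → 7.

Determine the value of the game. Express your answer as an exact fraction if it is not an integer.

29/13

Row minima: Top → -4, Middle → 1, Bottom → -8; maximin = 1.
Column maxima: b1 → 5, b2 → 5, b3 → 7; minimax = 5.
1 ≠ 5, so there is no saddle point; optimal play is mixed.
b3 is strictly dominated by b1 (it gives Player I strictly more in every row), so Player II never plays it.
With b3 eliminated, Bottom is strictly dominated by Top (Top gives Player I strictly more in every remaining column), so Player I never plays it.
On the remaining 2×2 (Top, Middle vs b1, b2):
Let Player I play Top with probability p. Expected payoff against b1: 5p + 1(1−p) = 4p + 1; against b2: (-4)p + 5(1−p) = −9p + 5.
Setting these equal: 4p + 1 = −9p + 5 ⇒ 13p = 4 ⇒ p = 4/13, and the value is (4)·(4/13) + 1 = 29/13.
For Player II: with q = P(b1), equating Top's and Middle's payoffs gives 9q − 4 = −4q + 5 ⇒ q = 9/13.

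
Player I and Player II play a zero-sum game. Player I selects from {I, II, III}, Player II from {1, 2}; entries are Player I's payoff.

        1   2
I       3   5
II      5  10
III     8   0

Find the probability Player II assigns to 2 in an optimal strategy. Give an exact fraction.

3/13

Row minima: I → 3, II → 5, III → 0; maximin = 5.
Column maxima: 1 → 8, 2 → 10; minimax = 8.
5 ≠ 8, so there is no saddle point; optimal play is mixed.
I is strictly dominated by II, so Player I never plays it.
On the remaining 2×2 (II, III vs 1, 2):
Let Player I play II with probability p. Expected payoff against 1: 5p + 8(1−p) = −3p + 8; against 2: 10p + 0(1−p) = 10p.
Setting these equal: −3p + 8 = 10p ⇒ −13p = -8 ⇒ p = 8/13, and the value is (-3)·(8/13) + 8 = 80/13.
For Player II: with q = P(1), equating II's and III's payoffs gives −5q + 10 = 8q ⇒ q = 10/13.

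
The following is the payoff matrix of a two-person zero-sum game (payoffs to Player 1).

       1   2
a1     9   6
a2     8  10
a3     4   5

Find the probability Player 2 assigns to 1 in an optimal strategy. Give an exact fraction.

4/5

Row minima: a1 → 6, a2 → 8, a3 → 4; maximin = 8.
Column maxima: 1 → 9, 2 → 10; minimax = 9.
8 ≠ 9, so there is no saddle point; optimal play is mixed.
a3 is strictly dominated by a1, so Player 1 never plays it.
On the remaining 2×2 (a1, a2 vs 1, 2):
Let Player 1 play a1 with probability p. Expected payoff against 1: 9p + 8(1−p) = p + 8; against 2: 6p + 10(1−p) = −4p + 10.
Setting these equal: p + 8 = −4p + 10 ⇒ 5p = 2 ⇒ p = 2/5, and the value is (1)·(2/5) + 8 = 42/5.
For Player 2: with q = P(1), equating a1's and a2's payoffs gives 3q + 6 = −2q + 10 ⇒ q = 4/5.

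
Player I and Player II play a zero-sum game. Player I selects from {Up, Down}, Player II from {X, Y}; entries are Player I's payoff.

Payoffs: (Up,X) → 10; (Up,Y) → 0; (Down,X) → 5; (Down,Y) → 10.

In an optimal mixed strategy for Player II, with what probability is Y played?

1/3

Row minima: Up → 0, Down → 5; maximin = 5.
Column maxima: X → 10, Y → 10; minimax = 10.
5 ≠ 10, so there is no saddle point; optimal play is mixed.
Let Player I play Up with probability p. Expected payoff against X: 10p + 5(1−p) = 5p + 5; against Y: 0p + 10(1−p) = −10p + 10.
Setting these equal: 5p + 5 = −10p + 10 ⇒ 15p = 5 ⇒ p = 1/3, and the value is (5)·(1/3) + 5 = 20/3.
For Player II: with q = P(X), equating Up's and Down's payoffs gives 10q = −5q + 10 ⇒ q = 2/3.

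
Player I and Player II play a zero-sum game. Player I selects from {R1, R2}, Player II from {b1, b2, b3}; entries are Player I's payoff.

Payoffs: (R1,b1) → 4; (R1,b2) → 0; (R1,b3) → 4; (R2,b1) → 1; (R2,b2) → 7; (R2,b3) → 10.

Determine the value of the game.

Row minima: R1 → 0, R2 → 1; maximin = 1.
Column maxima: b1 → 4, b2 → 7, b3 → 10; minimax = 4.
1 ≠ 4, so there is no saddle point; optimal play is mixed.
b3 is strictly dominated by b2 (it gives Player I strictly more in every row), so Player II never plays it.
On the remaining 2×2 (R1, R2 vs b1, b2):
Let Player I play R1 with probability p. Expected payoff against b1: 4p + 1(1−p) = 3p + 1; against b2: 0p + 7(1−p) = −7p + 7.
Setting these equal: 3p + 1 = −7p + 7 ⇒ 10p = 6 ⇒ p = 3/5, and the value is (3)·(3/5) + 1 = 14/5.
For Player II: with q = P(b1), equating R1's and R2's payoffs gives 4q = −6q + 7 ⇒ q = 7/10.

14/5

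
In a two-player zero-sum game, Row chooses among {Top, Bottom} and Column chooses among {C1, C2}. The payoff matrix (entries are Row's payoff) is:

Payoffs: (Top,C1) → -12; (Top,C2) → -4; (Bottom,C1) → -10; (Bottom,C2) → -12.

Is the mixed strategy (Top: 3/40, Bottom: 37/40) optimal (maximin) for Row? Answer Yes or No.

No

Against C1 this mix gives (3/40)·(-12) + (37/40)·(-10) = -203/20.
Against C2 this mix gives (3/40)·(-4) + (37/40)·(-12) = -57/5.
Column will play C2, holding Row to -57/5. Shifting weight toward the row that does better against C2 would raise this floor (the equalizing mix achieves -52/5 against both C2 and C1), so the proposed strategy is not optimal.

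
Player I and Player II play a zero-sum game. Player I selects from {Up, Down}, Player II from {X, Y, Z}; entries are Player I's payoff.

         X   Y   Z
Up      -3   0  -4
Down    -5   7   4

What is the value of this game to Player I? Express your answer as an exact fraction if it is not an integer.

-16/5

Row minima: Up → -4, Down → -5; maximin = -4.
Column maxima: X → -3, Y → 7, Z → 4; minimax = -3.
-4 ≠ -3, so there is no saddle point; optimal play is mixed.
Y is strictly dominated by X (it gives Player I strictly more in every row), so Player II never plays it.
On the remaining 2×2 (Up, Down vs X, Z):
Let Player I play Up with probability p. Expected payoff against X: (-3)p + (-5)(1−p) = 2p − 5; against Z: (-4)p + 4(1−p) = −8p + 4.
Setting these equal: 2p − 5 = −8p + 4 ⇒ 10p = 9 ⇒ p = 9/10, and the value is (2)·(9/10) − 5 = -16/5.
For Player II: with q = P(X), equating Up's and Down's payoffs gives q − 4 = −9q + 4 ⇒ q = 4/5.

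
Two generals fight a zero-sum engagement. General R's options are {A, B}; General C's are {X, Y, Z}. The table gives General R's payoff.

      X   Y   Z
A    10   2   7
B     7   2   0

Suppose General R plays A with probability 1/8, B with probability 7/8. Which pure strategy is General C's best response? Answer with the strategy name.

If General C plays X, General R's expected payoff is (1/8)·10 + (7/8)·7 = 59/8.
If General C plays Y, General R's expected payoff is (1/8)·2 + (7/8)·2 = 2.
If General C plays Z, General R's expected payoff is (1/8)·7 + (7/8)·0 = 7/8.
General C minimizes General R's payoff; the smallest is 7/8, so the best response is Z.

Z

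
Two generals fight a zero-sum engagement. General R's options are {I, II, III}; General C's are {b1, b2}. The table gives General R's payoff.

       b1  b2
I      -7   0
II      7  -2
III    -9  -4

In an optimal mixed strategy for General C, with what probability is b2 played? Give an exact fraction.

Row minima: I → -7, II → -2, III → -9; maximin = -2.
Column maxima: b1 → 7, b2 → 0; minimax = 0.
-2 ≠ 0, so there is no saddle point; optimal play is mixed.
III is strictly dominated by I, so General R never plays it.
On the remaining 2×2 (I, II vs b1, b2):
Let General R play I with probability p. Expected payoff against b1: (-7)p + 7(1−p) = −14p + 7; against b2: 0p + (-2)(1−p) = 2p − 2.
Setting these equal: −14p + 7 = 2p − 2 ⇒ −16p = -9 ⇒ p = 9/16, and the value is (-14)·(9/16) + 7 = -7/8.
For General C: with q = P(b1), equating I's and II's payoffs gives −7q = 9q − 2 ⇒ q = 1/8.

7/8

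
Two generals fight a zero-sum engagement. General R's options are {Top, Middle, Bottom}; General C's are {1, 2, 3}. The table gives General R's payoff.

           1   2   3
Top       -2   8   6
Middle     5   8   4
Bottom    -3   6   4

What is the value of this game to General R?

38/9

Row minima: Top → -2, Middle → 4, Bottom → -3; maximin = 4.
Column maxima: 1 → 5, 2 → 8, 3 → 6; minimax = 5.
4 ≠ 5, so there is no saddle point; optimal play is mixed.
Bottom is strictly dominated by Top, so General R never plays it.
2 is strictly dominated by 1 (it gives General R strictly more in every row), so General C never plays it.
On the remaining 2×2 (Top, Middle vs 1, 3):
Let General R play Top with probability p. Expected payoff against 1: (-2)p + 5(1−p) = −7p + 5; against 3: 6p + 4(1−p) = 2p + 4.
Setting these equal: −7p + 5 = 2p + 4 ⇒ −9p = -1 ⇒ p = 1/9, and the value is (-7)·(1/9) + 5 = 38/9.
For General C: with q = P(1), equating Top's and Middle's payoffs gives −8q + 6 = q + 4 ⇒ q = 2/9.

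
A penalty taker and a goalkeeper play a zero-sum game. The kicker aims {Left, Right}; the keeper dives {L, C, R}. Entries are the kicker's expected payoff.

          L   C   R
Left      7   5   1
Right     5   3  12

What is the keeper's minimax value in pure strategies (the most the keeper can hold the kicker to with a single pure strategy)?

5

Column maxima: L → 7, C → 5, R → 12.
The smallest of these is 5.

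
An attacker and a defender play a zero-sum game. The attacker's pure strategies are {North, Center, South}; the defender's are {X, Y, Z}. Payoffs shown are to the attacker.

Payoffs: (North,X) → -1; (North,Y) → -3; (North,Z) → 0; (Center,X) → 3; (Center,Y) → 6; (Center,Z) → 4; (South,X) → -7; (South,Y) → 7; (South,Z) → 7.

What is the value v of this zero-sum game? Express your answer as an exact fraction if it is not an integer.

Row minima: North → -3, Center → 3, South → -7; maximin = 3.
Column maxima: X → 3, Y → 7, Z → 7; minimax = 3.
Since maximin = minimax = 3, there is a saddle point and the value is 3.

3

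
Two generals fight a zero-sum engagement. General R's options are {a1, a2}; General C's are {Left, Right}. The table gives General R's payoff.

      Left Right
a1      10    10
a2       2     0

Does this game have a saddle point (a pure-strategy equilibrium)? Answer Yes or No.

Row minima: a1 → 10, a2 → 0; maximin = 10.
Column maxima: Left → 10, Right → 10; minimax = 10.
maximin = minimax = 10, so a saddle point exists.

Yes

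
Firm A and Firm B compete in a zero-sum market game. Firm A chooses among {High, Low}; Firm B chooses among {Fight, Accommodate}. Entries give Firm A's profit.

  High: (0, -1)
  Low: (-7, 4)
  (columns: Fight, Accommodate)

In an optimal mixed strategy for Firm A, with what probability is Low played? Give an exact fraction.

1/12

Row minima: High → -1, Low → -7; maximin = -1.
Column maxima: Fight → 0, Accommodate → 4; minimax = 0.
-1 ≠ 0, so there is no saddle point; optimal play is mixed.
Let Firm A play High with probability p. Expected payoff against Fight: 0p + (-7)(1−p) = 7p − 7; against Accommodate: (-1)p + 4(1−p) = −5p + 4.
Setting these equal: 7p − 7 = −5p + 4 ⇒ 12p = 11 ⇒ p = 11/12, and the value is (7)·(11/12) − 7 = -7/12.
For Firm B: with q = P(Fight), equating High's and Low's payoffs gives q − 1 = −11q + 4 ⇒ q = 5/12.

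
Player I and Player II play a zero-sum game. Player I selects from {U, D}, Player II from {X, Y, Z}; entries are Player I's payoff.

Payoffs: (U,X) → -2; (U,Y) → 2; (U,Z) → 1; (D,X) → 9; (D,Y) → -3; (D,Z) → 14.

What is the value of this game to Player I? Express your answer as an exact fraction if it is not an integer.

Row minima: U → -2, D → -3; maximin = -2.
Column maxima: X → 9, Y → 2, Z → 14; minimax = 2.
-2 ≠ 2, so there is no saddle point; optimal play is mixed.
Z is strictly dominated by X (it gives Player I strictly more in every row), so Player II never plays it.
On the remaining 2×2 (U, D vs X, Y):
Let Player I play U with probability p. Expected payoff against X: (-2)p + 9(1−p) = −11p + 9; against Y: 2p + (-3)(1−p) = 5p − 3.
Setting these equal: −11p + 9 = 5p − 3 ⇒ −16p = -12 ⇒ p = 3/4, and the value is (-11)·(3/4) + 9 = 3/4.
For Player II: with q = P(X), equating U's and D's payoffs gives −4q + 2 = 12q − 3 ⇒ q = 5/16.

3/4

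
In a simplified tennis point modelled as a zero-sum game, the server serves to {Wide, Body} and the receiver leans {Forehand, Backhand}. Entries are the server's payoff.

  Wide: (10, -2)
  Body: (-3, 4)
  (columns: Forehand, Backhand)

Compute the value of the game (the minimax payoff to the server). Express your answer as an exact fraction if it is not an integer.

34/19

Row minima: Wide → -2, Body → -3; maximin = -2.
Column maxima: Forehand → 10, Backhand → 4; minimax = 4.
-2 ≠ 4, so there is no saddle point; optimal play is mixed.
Let the server play Wide with probability p. Expected payoff against Forehand: 10p + (-3)(1−p) = 13p − 3; against Backhand: (-2)p + 4(1−p) = −6p + 4.
Setting these equal: 13p − 3 = −6p + 4 ⇒ 19p = 7 ⇒ p = 7/19, and the value is (13)·(7/19) − 3 = 34/19.
For the receiver: with q = P(Forehand), equating Wide's and Body's payoffs gives 12q − 2 = −7q + 4 ⇒ q = 6/19.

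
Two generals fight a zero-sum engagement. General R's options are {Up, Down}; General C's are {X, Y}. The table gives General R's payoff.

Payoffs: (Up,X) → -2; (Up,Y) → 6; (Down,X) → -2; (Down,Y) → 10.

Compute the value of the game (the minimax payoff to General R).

Row minima: Up → -2, Down → -2; maximin = -2.
Column maxima: X → -2, Y → 10; minimax = -2.
Since maximin = minimax = -2, there is a saddle point and the value is -2.

-2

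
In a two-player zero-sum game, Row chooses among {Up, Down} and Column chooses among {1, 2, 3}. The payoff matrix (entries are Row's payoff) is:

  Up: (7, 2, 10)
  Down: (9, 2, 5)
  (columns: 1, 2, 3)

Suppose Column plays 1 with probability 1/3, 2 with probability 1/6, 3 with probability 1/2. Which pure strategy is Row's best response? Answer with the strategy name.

Up

Expected payoff of Up: (1/3)·7 + (1/6)·2 + (1/2)·10 = 23/3.
Expected payoff of Down: (1/3)·9 + (1/6)·2 + (1/2)·5 = 35/6.
The largest is 23/3, so Row's best response is Up.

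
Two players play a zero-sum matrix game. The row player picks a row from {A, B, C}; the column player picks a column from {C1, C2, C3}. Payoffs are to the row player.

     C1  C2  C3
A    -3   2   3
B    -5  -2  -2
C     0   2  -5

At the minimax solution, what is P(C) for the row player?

6/11

Row minima: A → -3, B → -5, C → -5; maximin = -3.
Column maxima: C1 → 0, C2 → 2, C3 → 3; minimax = 0.
-3 ≠ 0, so there is no saddle point; optimal play is mixed.
B is strictly dominated by A, so the row player never plays it.
C2 is strictly dominated by C1 (it gives the row player strictly more in every row), so the column player never plays it.
On the remaining 2×2 (A, C vs C1, C3):
Let the row player play A with probability p. Expected payoff against C1: (-3)p + 0(1−p) = −3p; against C3: 3p + (-5)(1−p) = 8p − 5.
Setting these equal: −3p = 8p − 5 ⇒ −11p = -5 ⇒ p = 5/11, and the value is (-3)·(5/11) = -15/11.
For the column player: with q = P(C1), equating A's and C's payoffs gives −6q + 3 = 5q − 5 ⇒ q = 8/11.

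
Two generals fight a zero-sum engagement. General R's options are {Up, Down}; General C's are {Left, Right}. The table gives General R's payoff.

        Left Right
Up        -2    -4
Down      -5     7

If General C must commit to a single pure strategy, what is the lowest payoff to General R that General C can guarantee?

-2

Column maxima: Left → -2, Right → 7.
The smallest of these is -2.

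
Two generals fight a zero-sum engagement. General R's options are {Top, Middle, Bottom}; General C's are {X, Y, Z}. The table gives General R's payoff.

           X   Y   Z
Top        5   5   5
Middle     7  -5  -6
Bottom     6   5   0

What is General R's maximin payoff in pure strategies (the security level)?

5

Row minima: Top → 5, Middle → -6, Bottom → 0.
The best of these is 5.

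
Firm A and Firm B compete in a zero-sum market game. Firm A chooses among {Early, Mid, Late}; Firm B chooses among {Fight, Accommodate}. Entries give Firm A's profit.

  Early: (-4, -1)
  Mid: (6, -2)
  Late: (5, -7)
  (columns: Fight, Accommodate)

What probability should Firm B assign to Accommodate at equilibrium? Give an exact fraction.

Row minima: Early → -4, Mid → -2, Late → -7; maximin = -2.
Column maxima: Fight → 6, Accommodate → -1; minimax = -1.
-2 ≠ -1, so there is no saddle point; optimal play is mixed.
Late is strictly dominated by Mid, so Firm A never plays it.
On the remaining 2×2 (Early, Mid vs Fight, Accommodate):
Let Firm A play Early with probability p. Expected payoff against Fight: (-4)p + 6(1−p) = −10p + 6; against Accommodate: (-1)p + (-2)(1−p) = p − 2.
Setting these equal: −10p + 6 = p − 2 ⇒ −11p = -8 ⇒ p = 8/11, and the value is (-10)·(8/11) + 6 = -14/11.
For Firm B: with q = P(Fight), equating Early's and Mid's payoffs gives −3q − 1 = 8q − 2 ⇒ q = 1/11.

10/11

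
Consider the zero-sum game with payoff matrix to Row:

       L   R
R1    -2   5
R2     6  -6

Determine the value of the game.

18/19

Row minima: R1 → -2, R2 → -6; maximin = -2.
Column maxima: L → 6, R → 5; minimax = 5.
-2 ≠ 5, so there is no saddle point; optimal play is mixed.
Let Row play R1 with probability p. Expected payoff against L: (-2)p + 6(1−p) = −8p + 6; against R: 5p + (-6)(1−p) = 11p − 6.
Setting these equal: −8p + 6 = 11p − 6 ⇒ −19p = -12 ⇒ p = 12/19, and the value is (-8)·(12/19) + 6 = 18/19.
For Column: with q = P(L), equating R1's and R2's payoffs gives −7q + 5 = 12q − 6 ⇒ q = 11/19.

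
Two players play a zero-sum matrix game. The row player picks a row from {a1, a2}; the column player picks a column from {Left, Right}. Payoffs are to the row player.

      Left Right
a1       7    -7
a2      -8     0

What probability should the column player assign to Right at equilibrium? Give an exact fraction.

Row minima: a1 → -7, a2 → -8; maximin = -7.
Column maxima: Left → 7, Right → 0; minimax = 0.
-7 ≠ 0, so there is no saddle point; optimal play is mixed.
Let the row player play a1 with probability p. Expected payoff against Left: 7p + (-8)(1−p) = 15p − 8; against Right: (-7)p + 0(1−p) = −7p.
Setting these equal: 15p − 8 = −7p ⇒ 22p = 8 ⇒ p = 4/11, and the value is (15)·(4/11) − 8 = -28/11.
For the column player: with q = P(Left), equating a1's and a2's payoffs gives 14q − 7 = −8q ⇒ q = 7/22.

15/22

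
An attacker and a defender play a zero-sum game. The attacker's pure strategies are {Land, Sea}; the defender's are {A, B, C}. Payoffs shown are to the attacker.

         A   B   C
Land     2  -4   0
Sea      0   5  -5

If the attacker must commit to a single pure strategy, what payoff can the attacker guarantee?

-4

Row minima: Land → -4, Sea → -5.
The best of these is -4.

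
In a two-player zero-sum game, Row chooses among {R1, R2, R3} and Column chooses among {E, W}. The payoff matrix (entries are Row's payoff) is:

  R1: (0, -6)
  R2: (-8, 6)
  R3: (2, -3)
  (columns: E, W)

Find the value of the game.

Row minima: R1 → -6, R2 → -8, R3 → -3; maximin = -3.
Column maxima: E → 2, W → 6; minimax = 2.
-3 ≠ 2, so there is no saddle point; optimal play is mixed.
R1 is strictly dominated by R3, so Row never plays it.
On the remaining 2×2 (R2, R3 vs E, W):
Let Row play R2 with probability p. Expected payoff against E: (-8)p + 2(1−p) = −10p + 2; against W: 6p + (-3)(1−p) = 9p − 3.
Setting these equal: −10p + 2 = 9p − 3 ⇒ −19p = -5 ⇒ p = 5/19, and the value is (-10)·(5/19) + 2 = -12/19.
For Column: with q = P(E), equating R2's and R3's payoffs gives −14q + 6 = 5q − 3 ⇒ q = 9/19.

-12/19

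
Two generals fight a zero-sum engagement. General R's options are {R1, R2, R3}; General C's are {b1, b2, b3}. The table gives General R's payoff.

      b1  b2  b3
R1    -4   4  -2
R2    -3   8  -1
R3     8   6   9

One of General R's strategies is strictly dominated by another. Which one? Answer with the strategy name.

R1

R2 gives a strictly higher payoff than R1 against every column: -3 > -4, 8 > 4, -1 > -2.
So R1 is strictly dominated and General R never plays it.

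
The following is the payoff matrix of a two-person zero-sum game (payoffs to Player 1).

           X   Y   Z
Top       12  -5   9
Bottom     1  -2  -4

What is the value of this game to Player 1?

Row minima: Top → -5, Bottom → -4; maximin = -4.
Column maxima: X → 12, Y → -2, Z → 9; minimax = -2.
-4 ≠ -2, so there is no saddle point; optimal play is mixed.
X is strictly dominated by Y (it gives Player 1 strictly more in every row), so Player 2 never plays it.
On the remaining 2×2 (Top, Bottom vs Y, Z):
Let Player 1 play Top with probability p. Expected payoff against Y: (-5)p + (-2)(1−p) = −3p − 2; against Z: 9p + (-4)(1−p) = 13p − 4.
Setting these equal: −3p − 2 = 13p − 4 ⇒ −16p = -2 ⇒ p = 1/8, and the value is (-3)·(1/8) − 2 = -19/8.
For Player 2: with q = P(Y), equating Top's and Bottom's payoffs gives −14q + 9 = 2q − 4 ⇒ q = 13/16.

-19/8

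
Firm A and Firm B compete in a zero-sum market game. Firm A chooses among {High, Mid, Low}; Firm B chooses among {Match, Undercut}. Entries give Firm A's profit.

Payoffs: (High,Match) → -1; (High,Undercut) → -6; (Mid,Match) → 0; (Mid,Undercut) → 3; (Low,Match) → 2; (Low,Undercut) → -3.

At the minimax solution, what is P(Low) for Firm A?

3/8

Row minima: High → -6, Mid → 0, Low → -3; maximin = 0.
Column maxima: Match → 2, Undercut → 3; minimax = 2.
0 ≠ 2, so there is no saddle point; optimal play is mixed.
High is strictly dominated by Mid, so Firm A never plays it.
On the remaining 2×2 (Mid, Low vs Match, Undercut):
Let Firm A play Mid with probability p. Expected payoff against Match: 0p + 2(1−p) = −2p + 2; against Undercut: 3p + (-3)(1−p) = 6p − 3.
Setting these equal: −2p + 2 = 6p − 3 ⇒ −8p = -5 ⇒ p = 5/8, and the value is (-2)·(5/8) + 2 = 3/4.
For Firm B: with q = P(Match), equating Mid's and Low's payoffs gives −3q + 3 = 5q − 3 ⇒ q = 3/4.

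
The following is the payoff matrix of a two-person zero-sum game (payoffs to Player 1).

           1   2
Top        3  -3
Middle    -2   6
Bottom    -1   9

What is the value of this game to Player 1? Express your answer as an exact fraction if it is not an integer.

3/2

Row minima: Top → -3, Middle → -2, Bottom → -1; maximin = -1.
Column maxima: 1 → 3, 2 → 9; minimax = 3.
-1 ≠ 3, so there is no saddle point; optimal play is mixed.
Middle is strictly dominated by Bottom, so Player 1 never plays it.
On the remaining 2×2 (Top, Bottom vs 1, 2):
Let Player 1 play Top with probability p. Expected payoff against 1: 3p + (-1)(1−p) = 4p − 1; against 2: (-3)p + 9(1−p) = −12p + 9.
Setting these equal: 4p − 1 = −12p + 9 ⇒ 16p = 10 ⇒ p = 5/8, and the value is (4)·(5/8) − 1 = 3/2.
For Player 2: with q = P(1), equating Top's and Bottom's payoffs gives 6q − 3 = −10q + 9 ⇒ q = 3/4.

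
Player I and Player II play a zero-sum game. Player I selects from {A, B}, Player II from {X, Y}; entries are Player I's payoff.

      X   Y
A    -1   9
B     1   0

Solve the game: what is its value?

9/11

Row minima: A → -1, B → 0; maximin = 0.
Column maxima: X → 1, Y → 9; minimax = 1.
0 ≠ 1, so there is no saddle point; optimal play is mixed.
Let Player I play A with probability p. Expected payoff against X: (-1)p + 1(1−p) = −2p + 1; against Y: 9p + 0(1−p) = 9p.
Setting these equal: −2p + 1 = 9p ⇒ −11p = -1 ⇒ p = 1/11, and the value is (-2)·(1/11) + 1 = 9/11.
For Player II: with q = P(X), equating A's and B's payoffs gives −10q + 9 = q ⇒ q = 9/11.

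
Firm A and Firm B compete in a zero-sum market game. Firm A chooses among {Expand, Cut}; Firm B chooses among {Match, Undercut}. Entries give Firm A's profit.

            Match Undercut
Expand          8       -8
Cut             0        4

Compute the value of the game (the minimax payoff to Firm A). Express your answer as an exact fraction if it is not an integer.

Row minima: Expand → -8, Cut → 0; maximin = 0.
Column maxima: Match → 8, Undercut → 4; minimax = 4.
0 ≠ 4, so there is no saddle point; optimal play is mixed.
Let Firm A play Expand with probability p. Expected payoff against Match: 8p + 0(1−p) = 8p; against Undercut: (-8)p + 4(1−p) = −12p + 4.
Setting these equal: 8p = −12p + 4 ⇒ 20p = 4 ⇒ p = 1/5, and the value is (8)·(1/5) = 8/5.
For Firm B: with q = P(Match), equating Expand's and Cut's payoffs gives 16q − 8 = −4q + 4 ⇒ q = 3/5.

8/5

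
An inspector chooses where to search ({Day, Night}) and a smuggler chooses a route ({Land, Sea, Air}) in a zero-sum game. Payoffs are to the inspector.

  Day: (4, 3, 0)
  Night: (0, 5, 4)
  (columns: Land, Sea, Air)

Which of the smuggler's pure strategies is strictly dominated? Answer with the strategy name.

Sea

Air holds the inspector's payoff strictly below Sea in every row: 0 < 3, 4 < 5.
So Sea is strictly dominated for the smuggler.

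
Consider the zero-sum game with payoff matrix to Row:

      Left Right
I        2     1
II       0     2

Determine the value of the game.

4/3

Row minima: I → 1, II → 0; maximin = 1.
Column maxima: Left → 2, Right → 2; minimax = 2.
1 ≠ 2, so there is no saddle point; optimal play is mixed.
Let Row play I with probability p. Expected payoff against Left: 2p + 0(1−p) = 2p; against Right: 1p + 2(1−p) = −p + 2.
Setting these equal: 2p = −p + 2 ⇒ 3p = 2 ⇒ p = 2/3, and the value is (2)·(2/3) = 4/3.
For Column: with q = P(Left), equating I's and II's payoffs gives q + 1 = −2q + 2 ⇒ q = 1/3.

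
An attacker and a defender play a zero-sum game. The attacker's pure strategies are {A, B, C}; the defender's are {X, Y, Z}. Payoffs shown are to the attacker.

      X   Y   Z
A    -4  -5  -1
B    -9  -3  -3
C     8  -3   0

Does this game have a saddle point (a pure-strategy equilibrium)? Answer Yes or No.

Row minima: A → -5, B → -9, C → -3; maximin = -3.
Column maxima: X → 8, Y → -3, Z → 0; minimax = -3.
maximin = minimax = -3, so a saddle point exists.

Yes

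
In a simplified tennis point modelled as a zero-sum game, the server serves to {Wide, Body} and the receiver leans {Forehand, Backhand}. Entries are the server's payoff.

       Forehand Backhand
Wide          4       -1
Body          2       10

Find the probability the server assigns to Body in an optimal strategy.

5/13

Row minima: Wide → -1, Body → 2; maximin = 2.
Column maxima: Forehand → 4, Backhand → 10; minimax = 4.
2 ≠ 4, so there is no saddle point; optimal play is mixed.
Let the server play Wide with probability p. Expected payoff against Forehand: 4p + 2(1−p) = 2p + 2; against Backhand: (-1)p + 10(1−p) = −11p + 10.
Setting these equal: 2p + 2 = −11p + 10 ⇒ 13p = 8 ⇒ p = 8/13, and the value is (2)·(8/13) + 2 = 42/13.
For the receiver: with q = P(Forehand), equating Wide's and Body's payoffs gives 5q − 1 = −8q + 10 ⇒ q = 11/13.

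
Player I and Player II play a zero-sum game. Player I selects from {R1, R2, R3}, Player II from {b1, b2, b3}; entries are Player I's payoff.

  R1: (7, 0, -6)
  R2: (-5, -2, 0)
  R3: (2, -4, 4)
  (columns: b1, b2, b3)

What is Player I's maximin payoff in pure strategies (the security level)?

Row minima: R1 → -6, R2 → -5, R3 → -4.
The best of these is -4.

-4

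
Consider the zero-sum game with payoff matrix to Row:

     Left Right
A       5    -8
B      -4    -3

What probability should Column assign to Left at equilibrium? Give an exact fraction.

5/14

Row minima: A → -8, B → -4; maximin = -4.
Column maxima: Left → 5, Right → -3; minimax = -3.
-4 ≠ -3, so there is no saddle point; optimal play is mixed.
Let Row play A with probability p. Expected payoff against Left: 5p + (-4)(1−p) = 9p − 4; against Right: (-8)p + (-3)(1−p) = −5p − 3.
Setting these equal: 9p − 4 = −5p − 3 ⇒ 14p = 1 ⇒ p = 1/14, and the value is (9)·(1/14) − 4 = -47/14.
For Column: with q = P(Left), equating A's and B's payoffs gives 13q − 8 = −q − 3 ⇒ q = 5/14.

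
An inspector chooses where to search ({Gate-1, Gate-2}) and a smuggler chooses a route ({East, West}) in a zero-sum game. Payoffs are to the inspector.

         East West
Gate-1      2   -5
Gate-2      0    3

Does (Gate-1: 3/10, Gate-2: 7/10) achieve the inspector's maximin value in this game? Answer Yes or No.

Against East this mix gives (3/10)·2 + (7/10)·0 = 3/5.
Against West this mix gives (3/10)·(-5) + (7/10)·3 = 3/5.
All of the smuggler's active replies (East, West) yield 3/5, and no column does worse for the inspector. The mix makes the smuggler indifferent and guarantees 3/5, so it is optimal.

Yes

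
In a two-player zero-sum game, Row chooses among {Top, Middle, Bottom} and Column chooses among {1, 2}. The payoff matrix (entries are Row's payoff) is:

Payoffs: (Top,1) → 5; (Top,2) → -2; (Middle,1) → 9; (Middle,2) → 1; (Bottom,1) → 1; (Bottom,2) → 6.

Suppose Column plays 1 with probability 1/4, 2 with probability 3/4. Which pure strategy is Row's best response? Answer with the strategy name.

Bottom

Expected payoff of Top: (1/4)·5 + (3/4)·(-2) = -1/4.
Expected payoff of Middle: (1/4)·9 + (3/4)·1 = 3.
Expected payoff of Bottom: (1/4)·1 + (3/4)·6 = 19/4.
The largest is 19/4, so Row's best response is Bottom.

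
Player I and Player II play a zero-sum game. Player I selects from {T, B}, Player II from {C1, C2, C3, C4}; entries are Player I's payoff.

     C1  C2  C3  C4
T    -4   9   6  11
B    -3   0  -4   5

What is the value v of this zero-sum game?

-34/11

Row minima: T → -4, B → -4; maximin = -4.
Column maxima: C1 → -3, C2 → 9, C3 → 6, C4 → 11; minimax = -3.
-4 ≠ -3, so there is no saddle point; optimal play is mixed.
C2 is strictly dominated by C1 (it gives Player I strictly more in every row), so Player II never plays it.
C4 is strictly dominated by C1 (it gives Player I strictly more in every row), so Player II never plays it.
On the remaining 2×2 (T, B vs C1, C3):
Let Player I play T with probability p. Expected payoff against C1: (-4)p + (-3)(1−p) = −p − 3; against C3: 6p + (-4)(1−p) = 10p − 4.
Setting these equal: −p − 3 = 10p − 4 ⇒ −11p = -1 ⇒ p = 1/11, and the value is (-1)·(1/11) − 3 = -34/11.
For Player II: with q = P(C1), equating T's and B's payoffs gives −10q + 6 = q − 4 ⇒ q = 10/11.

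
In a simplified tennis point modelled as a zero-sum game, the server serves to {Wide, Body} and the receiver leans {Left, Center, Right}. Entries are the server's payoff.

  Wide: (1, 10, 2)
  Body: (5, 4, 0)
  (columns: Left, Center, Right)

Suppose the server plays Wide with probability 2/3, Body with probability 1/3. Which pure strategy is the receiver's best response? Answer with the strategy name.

If the receiver plays Left, the server's expected payoff is (2/3)·1 + (1/3)·5 = 7/3.
If the receiver plays Center, the server's expected payoff is (2/3)·10 + (1/3)·4 = 8.
If the receiver plays Right, the server's expected payoff is (2/3)·2 + (1/3)·0 = 4/3.
The receiver minimizes the server's payoff; the smallest is 4/3, so the best response is Right.

Right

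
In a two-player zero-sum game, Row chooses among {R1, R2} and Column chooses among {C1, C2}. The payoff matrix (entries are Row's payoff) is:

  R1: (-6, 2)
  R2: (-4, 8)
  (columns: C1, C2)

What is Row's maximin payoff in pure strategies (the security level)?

Row minima: R1 → -6, R2 → -4.
The best of these is -4.

-4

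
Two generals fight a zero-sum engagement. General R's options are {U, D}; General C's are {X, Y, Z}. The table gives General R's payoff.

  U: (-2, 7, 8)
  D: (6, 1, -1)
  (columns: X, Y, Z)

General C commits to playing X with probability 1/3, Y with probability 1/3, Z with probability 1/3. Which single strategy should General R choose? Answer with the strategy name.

Expected payoff of U: (1/3)·(-2) + (1/3)·7 + (1/3)·8 = 13/3.
Expected payoff of D: (1/3)·6 + (1/3)·1 + (1/3)·(-1) = 2.
The largest is 13/3, so General R's best response is U.

U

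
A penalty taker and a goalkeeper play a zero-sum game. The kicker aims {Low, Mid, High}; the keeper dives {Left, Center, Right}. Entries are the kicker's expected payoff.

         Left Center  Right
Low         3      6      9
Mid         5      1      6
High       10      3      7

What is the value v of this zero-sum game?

51/10

Row minima: Low → 3, Mid → 1, High → 3; maximin = 3.
Column maxima: Left → 10, Center → 6, Right → 9; minimax = 6.
3 ≠ 6, so there is no saddle point; optimal play is mixed.
Mid is strictly dominated by High, so the kicker never plays it.
Right is strictly dominated by Center (it gives the kicker strictly more in every row), so the keeper never plays it.
On the remaining 2×2 (Low, High vs Left, Center):
Let the kicker play Low with probability p. Expected payoff against Left: 3p + 10(1−p) = −7p + 10; against Center: 6p + 3(1−p) = 3p + 3.
Setting these equal: −7p + 10 = 3p + 3 ⇒ −10p = -7 ⇒ p = 7/10, and the value is (-7)·(7/10) + 10 = 51/10.
For the keeper: with q = P(Left), equating Low's and High's payoffs gives −3q + 6 = 7q + 3 ⇒ q = 3/10.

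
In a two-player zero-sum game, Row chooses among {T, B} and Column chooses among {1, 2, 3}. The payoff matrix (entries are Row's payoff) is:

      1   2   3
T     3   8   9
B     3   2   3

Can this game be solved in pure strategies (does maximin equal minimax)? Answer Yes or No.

Row minima: T → 3, B → 2; maximin = 3.
Column maxima: 1 → 3, 2 → 8, 3 → 9; minimax = 3.
maximin = minimax = 3, so a saddle point exists.

Yes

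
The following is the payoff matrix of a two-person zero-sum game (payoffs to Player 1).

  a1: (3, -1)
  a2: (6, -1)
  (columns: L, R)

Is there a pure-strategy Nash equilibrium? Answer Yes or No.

Row minima: a1 → -1, a2 → -1; maximin = -1.
Column maxima: L → 6, R → -1; minimax = -1.
maximin = minimax = -1, so a saddle point exists.

Yes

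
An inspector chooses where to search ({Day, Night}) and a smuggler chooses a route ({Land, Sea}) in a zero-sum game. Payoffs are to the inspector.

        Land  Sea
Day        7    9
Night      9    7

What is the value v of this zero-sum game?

8

Row minima: Day → 7, Night → 7; maximin = 7.
Column maxima: Land → 9, Sea → 9; minimax = 9.
7 ≠ 9, so there is no saddle point; optimal play is mixed.
Let the inspector play Day with probability p. Expected payoff against Land: 7p + 9(1−p) = −2p + 9; against Sea: 9p + 7(1−p) = 2p + 7.
Setting these equal: −2p + 9 = 2p + 7 ⇒ −4p = -2 ⇒ p = 1/2, and the value is (-2)·(1/2) + 9 = 8.
For the smuggler: with q = P(Land), equating Day's and Night's payoffs gives −2q + 9 = 2q + 7 ⇒ q = 1/2.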